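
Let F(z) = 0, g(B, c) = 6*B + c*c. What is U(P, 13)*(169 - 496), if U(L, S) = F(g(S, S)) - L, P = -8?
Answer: -2616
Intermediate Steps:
g(B, c) = c² + 6*B (g(B, c) = 6*B + c² = c² + 6*B)
U(L, S) = -L (U(L, S) = 0 - L = -L)
U(P, 13)*(169 - 496) = (-1*(-8))*(169 - 496) = 8*(-327) = -2616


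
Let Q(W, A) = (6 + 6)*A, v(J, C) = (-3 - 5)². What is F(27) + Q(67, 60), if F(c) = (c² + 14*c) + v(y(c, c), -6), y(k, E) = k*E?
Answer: 1891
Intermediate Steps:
y(k, E) = E*k
v(J, C) = 64 (v(J, C) = (-8)² = 64)
Q(W, A) = 12*A
F(c) = 64 + c² + 14*c (F(c) = (c² + 14*c) + 64 = 64 + c² + 14*c)
F(27) + Q(67, 60) = (64 + 27² + 14*27) + 12*60 = (64 + 729 + 378) + 720 = 1171 + 720 = 1891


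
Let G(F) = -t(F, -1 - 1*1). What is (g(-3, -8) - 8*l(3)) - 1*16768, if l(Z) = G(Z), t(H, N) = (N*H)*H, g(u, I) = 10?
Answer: -16902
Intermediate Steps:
t(H, N) = N*H**2 (t(H, N) = (H*N)*H = N*H**2)
G(F) = 2*F**2 (G(F) = -(-1 - 1*1)*F**2 = -(-1 - 1)*F**2 = -(-2)*F**2 = 2*F**2)
l(Z) = 2*Z**2
(g(-3, -8) - 8*l(3)) - 1*16768 = (10 - 16*3**2) - 1*16768 = (10 - 16*9) - 16768 = (10 - 8*18) - 16768 = (10 - 144) - 16768 = -134 - 16768 = -16902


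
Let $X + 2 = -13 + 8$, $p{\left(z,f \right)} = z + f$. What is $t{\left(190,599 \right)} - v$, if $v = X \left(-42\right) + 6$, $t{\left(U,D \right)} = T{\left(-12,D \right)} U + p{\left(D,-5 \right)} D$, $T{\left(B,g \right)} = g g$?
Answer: $68527696$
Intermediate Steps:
$p{\left(z,f \right)} = f + z$
$T{\left(B,g \right)} = g^{2}$
$X = -7$ ($X = -2 + \left(-13 + 8\right) = -2 - 5 = -7$)
$t{\left(U,D \right)} = D \left(-5 + D\right) + U D^{2}$ ($t{\left(U,D \right)} = D^{2} U + \left(-5 + D\right) D = U D^{2} + D \left(-5 + D\right) = D \left(-5 + D\right) + U D^{2}$)
$v = 300$ ($v = \left(-7\right) \left(-42\right) + 6 = 294 + 6 = 300$)
$t{\left(190,599 \right)} - v = 599 \left(-5 + 599 + 599 \cdot 190\right) - 300 = 599 \left(-5 + 599 + 113810\right) - 300 = 599 \cdot 114404 - 300 = 68527996 - 300 = 68527696$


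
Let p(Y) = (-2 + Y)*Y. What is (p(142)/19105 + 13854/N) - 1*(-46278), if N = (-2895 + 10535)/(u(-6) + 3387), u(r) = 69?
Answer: 191743174258/3649055 ≈ 52546.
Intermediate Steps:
p(Y) = Y*(-2 + Y)
N = 955/432 (N = (-2895 + 10535)/(69 + 3387) = 7640/3456 = 7640*(1/3456) = 955/432 ≈ 2.2106)
(p(142)/19105 + 13854/N) - 1*(-46278) = ((142*(-2 + 142))/19105 + 13854/(955/432)) - 1*(-46278) = ((142*140)*(1/19105) + 13854*(432/955)) + 46278 = (19880*(1/19105) + 5984928/955) + 46278 = (3976/3821 + 5984928/955) + 46278 = 22872206968/3649055 + 46278 = 191743174258/3649055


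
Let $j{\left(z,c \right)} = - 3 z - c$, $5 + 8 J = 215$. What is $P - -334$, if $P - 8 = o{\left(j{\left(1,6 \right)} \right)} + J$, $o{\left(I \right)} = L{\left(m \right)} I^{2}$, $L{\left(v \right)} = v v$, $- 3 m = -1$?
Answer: $\frac{1509}{4} \approx 377.25$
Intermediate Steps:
$m = \frac{1}{3}$ ($m = \left(- \frac{1}{3}\right) \left(-1\right) = \frac{1}{3} \approx 0.33333$)
$J = \frac{105}{4}$ ($J = - \frac{5}{8} + \frac{1}{8} \cdot 215 = - \frac{5}{8} + \frac{215}{8} = \frac{105}{4} \approx 26.25$)
$L{\left(v \right)} = v^{2}$
$j{\left(z,c \right)} = - c - 3 z$
$o{\left(I \right)} = \frac{I^{2}}{9}$
$P = \frac{173}{4}$ ($P = 8 + \left(\frac{\left(\left(-1\right) 6 - 3\right)^{2}}{9} + \frac{105}{4}\right) = 8 + \left(\frac{\left(-6 - 3\right)^{2}}{9} + \frac{105}{4}\right) = 8 + \left(\frac{\left(-9\right)^{2}}{9} + \frac{105}{4}\right) = 8 + \left(\frac{1}{9} \cdot 81 + \frac{105}{4}\right) = 8 + \left(9 + \frac{105}{4}\right) = 8 + \frac{141}{4} = \frac{173}{4} \approx 43.25$)
$P - -334 = \frac{173}{4} - -334 = \frac{173}{4} + 334 = \frac{1509}{4}$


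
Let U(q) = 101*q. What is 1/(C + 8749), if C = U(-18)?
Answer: 1/6931 ≈ 0.00014428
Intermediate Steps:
C = -1818 (C = 101*(-18) = -1818)
1/(C + 8749) = 1/(-1818 + 8749) = 1/6931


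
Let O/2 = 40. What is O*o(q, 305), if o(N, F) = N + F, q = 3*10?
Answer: 26800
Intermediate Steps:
O = 80 (O = 2*40 = 80)
q = 30
o(N, F) = F + N
O*o(q, 305) = 80*(305 + 30) = 80*335 = 26800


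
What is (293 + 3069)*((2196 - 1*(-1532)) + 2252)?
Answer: 20104760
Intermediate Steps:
(293 + 3069)*((2196 - 1*(-1532)) + 2252) = 3362*((2196 + 1532) + 2252) = 3362*(3728 + 2252) = 3362*5980 = 20104760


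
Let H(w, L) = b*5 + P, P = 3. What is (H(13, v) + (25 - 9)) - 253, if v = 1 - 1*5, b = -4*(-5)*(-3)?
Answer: -534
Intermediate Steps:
b = -60 (b = 20*(-3) = -60)
v = -4 (v = 1 - 5 = -4)
H(w, L) = -297 (H(w, L) = -60*5 + 3 = -300 + 3 = -297)
(H(13, v) + (25 - 9)) - 253 = (-297 + (25 - 9)) - 253 = (-297 + 16) - 253 = -281 - 253 = -534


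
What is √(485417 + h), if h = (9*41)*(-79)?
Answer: √456266 ≈ 675.47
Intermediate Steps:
h = -29151 (h = 369*(-79) = -29151)
√(485417 + h) = √(485417 - 29151) = √456266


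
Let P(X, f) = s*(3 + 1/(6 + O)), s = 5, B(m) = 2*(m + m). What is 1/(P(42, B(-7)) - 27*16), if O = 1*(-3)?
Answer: -3/1246 ≈ -0.0024077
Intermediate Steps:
O = -3
B(m) = 4*m (B(m) = 2*(2*m) = 4*m)
P(X, f) = 50/3 (P(X, f) = 5*(3 + 1/(6 - 3)) = 5*(3 + 1/3) = 5*(3 + ⅓) = 5*(10/3) = 50/3)
1/(P(42, B(-7)) - 27*16) = 1/(50/3 - 27*16) = 1/(50/3 - 432) = 1/(-1246/3) = -3/1246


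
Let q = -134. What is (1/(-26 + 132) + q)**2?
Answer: 201725209/11236 ≈ 17953.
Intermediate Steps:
(1/(-26 + 132) + q)**2 = (1/(-26 + 132) - 134)**2 = (1/106 - 134)**2 = (-14203/106)**2 = 201725209/11236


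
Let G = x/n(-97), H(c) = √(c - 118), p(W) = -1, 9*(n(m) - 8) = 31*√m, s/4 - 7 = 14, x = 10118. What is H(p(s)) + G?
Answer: 6556464/98401 + I*√119 - 2822922*I*√97/98401 ≈ 66.63 - 271.63*I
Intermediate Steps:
s = 84 (s = 28 + 4*14 = 28 + 56 = 84)
n(m) = 8 + 31*√m/9 (n(m) = 8 + (31*√m)/9 = 8 + 31*√m/9)
H(c) = √(-118 + c)
G = 10118/(8 + 31*I*√97/9) (G = 10118/(8 + 31*√(-97)/9) = 10118/(8 + 31*(I*√97)/9) = 10118/(8 + 31*I*√97/9) ≈ 66.63 - 282.54*I)
H(p(s)) + G = √(-118 - 1) + (6556464/98401 - 2822922*I*√97/98401) = √(-119) + (6556464/98401 - 2822922*I*√97/98401) = I*√119 + (6556464/98401 - 2822922*I*√97/98401) = 6556464/98401 + I*√119 - 2822922*I*√97/98401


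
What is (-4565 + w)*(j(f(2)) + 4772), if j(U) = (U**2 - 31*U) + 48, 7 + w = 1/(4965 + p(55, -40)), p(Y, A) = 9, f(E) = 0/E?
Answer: -54806116070/2487 ≈ -2.2037e+7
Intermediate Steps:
f(E) = 0
w = -34817/4974 (w = -7 + 1/(4965 + 9) = -7 + 1/4974 = -34817/4974 ≈ -6.9998)
j(U) = 48 + U**2 - 31*U
(-4565 + w)*(j(f(2)) + 4772) = (-4565 - 34817/4974)*((48 + 0**2 - 31*0) + 4772) = -22741127*((48 + 0 + 0) + 4772)/4974 = -22741127*(48 + 4772)/4974 = -22741127/4974*4820 = -54806116070/2487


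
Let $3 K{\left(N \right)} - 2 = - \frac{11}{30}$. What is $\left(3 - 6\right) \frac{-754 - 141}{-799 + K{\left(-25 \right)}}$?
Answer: $- \frac{241650}{71861} \approx -3.3627$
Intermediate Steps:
$K{\left(N \right)} = \frac{49}{90}$ ($K{\left(N \right)} = \frac{2}{3} + \frac{\left(-11\right) \frac{1}{30}}{3} = \frac{2}{3} + \frac{1}{3} \left(- \frac{11}{30}\right) = \frac{2}{3} - \frac{11}{90} = \frac{49}{90}$)
$\left(3 - 6\right) \frac{-754 - 141}{-799 + K{\left(-25 \right)}} = \left(3 - 6\right) \frac{-754 - 141}{-799 + \frac{49}{90}} = \left(3 - 6\right) \left(- \frac{895}{- \frac{71861}{90}}\right) = - 3 \left(\left(-895\right) \left(- \frac{90}{71861}\right)\right) = \left(-3\right) \frac{80550}{71861} = - \frac{241650}{71861}$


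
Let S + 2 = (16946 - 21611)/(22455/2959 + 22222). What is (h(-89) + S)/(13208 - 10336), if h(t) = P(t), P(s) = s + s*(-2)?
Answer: 713603247/23614069727 ≈ 0.030219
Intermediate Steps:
P(s) = -s (P(s) = s - 2*s = -s)
S = -145358441/65777353 (S = -2 + (16946 - 21611)/(22455/2959 + 22222) = -2 - 4665/(22455*(1/2959) + 22222) = -2 - 4665/(22455/2959 + 22222) = -2 - 4665/65777353/2959 = -2 - 4665*2959/65777353 = -2 - 13803735/65777353 = -145358441/65777353 ≈ -2.2099)
h(t) = -t
(h(-89) + S)/(13208 - 10336) = (-1*(-89) - 145358441/65777353)/(13208 - 10336) = (89 - 145358441/65777353)/2872 = (5708825976/65777353)*(1/2872) = 713603247/23614069727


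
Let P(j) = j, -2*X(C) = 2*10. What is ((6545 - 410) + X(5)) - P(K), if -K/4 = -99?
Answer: 5729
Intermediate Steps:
X(C) = -10
K = 396 (K = -4*(-99) = 396)
((6545 - 410) + X(5)) - P(K) = ((6545 - 410) - 10) - 1*396 = (6135 - 10) - 396 = 6125 - 396 = 5729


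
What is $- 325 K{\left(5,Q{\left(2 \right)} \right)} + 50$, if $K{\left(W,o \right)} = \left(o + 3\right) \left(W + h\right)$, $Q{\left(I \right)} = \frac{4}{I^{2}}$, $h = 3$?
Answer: $-10350$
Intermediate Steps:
$Q{\left(I \right)} = \frac{4}{I^{2}}$
$K{\left(W,o \right)} = \left(3 + W\right) \left(3 + o\right)$ ($K{\left(W,o \right)} = \left(o + 3\right) \left(W + 3\right) = \left(3 + o\right) \left(3 + W\right) = \left(3 + W\right) \left(3 + o\right)$)
$- 325 K{\left(5,Q{\left(2 \right)} \right)} + 50 = - 325 \left(9 + 3 \cdot 5 + 3 \cdot \frac{4}{4} + 5 \cdot \frac{4}{4}\right) + 50 = - 325 \left(9 + 15 + 3 \cdot 4 \cdot \frac{1}{4} + 5 \cdot 4 \cdot \frac{1}{4}\right) + 50 = - 325 \left(9 + 15 + 3 \cdot 1 + 5 \cdot 1\right) + 50 = - 325 \left(9 + 15 + 3 + 5\right) + 50 = \left(-325\right) 32 + 50 = -10400 + 50 = -10350$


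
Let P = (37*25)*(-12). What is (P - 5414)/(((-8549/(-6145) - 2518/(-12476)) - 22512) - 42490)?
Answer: 633023070140/2491628749803 ≈ 0.25406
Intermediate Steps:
P = -11100 (P = 925*(-12) = -11100)
(P - 5414)/(((-8549/(-6145) - 2518/(-12476)) - 22512) - 42490) = (-11100 - 5414)/(((-8549/(-6145) - 2518/(-12476)) - 22512) - 42490) = -16514/(((-8549*(-1/6145) - 2518*(-1/12476)) - 22512) - 42490) = -16514/(((8549/6145 + 1259/6238) - 22512) - 42490) = -16514/((61065217/38332510 - 22512) - 42490) = -16514/(-862880399903/38332510 - 42490) = -16514/(-2491628749803/38332510) = -16514*(-38332510/2491628749803) = 633023070140/2491628749803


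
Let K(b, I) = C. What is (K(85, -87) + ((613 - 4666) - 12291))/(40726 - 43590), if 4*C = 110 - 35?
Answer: 65301/11456 ≈ 5.7002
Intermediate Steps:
C = 75/4 (C = (110 - 35)/4 = (¼)*75 = 75/4 ≈ 18.750)
K(b, I) = 75/4
(K(85, -87) + ((613 - 4666) - 12291))/(40726 - 43590) = (75/4 + ((613 - 4666) - 12291))/(40726 - 43590) = (75/4 + (-4053 - 12291))/(-2864) = (75/4 - 16344)*(-1/2864) = -65301/4*(-1/2864) = 65301/11456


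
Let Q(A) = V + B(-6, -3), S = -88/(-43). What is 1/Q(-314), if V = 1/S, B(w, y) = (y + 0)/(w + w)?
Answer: 88/65 ≈ 1.3538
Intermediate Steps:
B(w, y) = y/(2*w) (B(w, y) = y/((2*w)) = y*(1/(2*w)) = y/(2*w))
S = 88/43 (S = -88*(-1/43) = 88/43 ≈ 2.0465)
V = 43/88 (V = 1/(88/43) = 43/88 ≈ 0.48864)
Q(A) = 65/88 (Q(A) = 43/88 + (½)*(-3)/(-6) = 43/88 + (½)*(-3)*(-⅙) = 43/88 + ¼ = 65/88)
1/Q(-314) = 1/(65/88) = 88/65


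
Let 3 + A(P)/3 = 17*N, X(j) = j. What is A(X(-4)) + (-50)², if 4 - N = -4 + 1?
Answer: 2848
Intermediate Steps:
N = 7 (N = 4 - (-4 + 1) = 4 - 1*(-3) = 4 + 3 = 7)
A(P) = 348 (A(P) = -9 + 3*(17*7) = -9 + 3*119 = -9 + 357 = 348)
A(X(-4)) + (-50)² = 348 + (-50)² = 348 + 2500 = 2848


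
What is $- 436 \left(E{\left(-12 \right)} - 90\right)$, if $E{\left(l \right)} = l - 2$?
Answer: $45344$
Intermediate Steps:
$E{\left(l \right)} = -2 + l$ ($E{\left(l \right)} = l - 2 = -2 + l$)
$- 436 \left(E{\left(-12 \right)} - 90\right) = - 436 \left(\left(-2 - 12\right) - 90\right) = - 436 \left(-14 - 90\right) = \left(-436\right) \left(-104\right) = 45344$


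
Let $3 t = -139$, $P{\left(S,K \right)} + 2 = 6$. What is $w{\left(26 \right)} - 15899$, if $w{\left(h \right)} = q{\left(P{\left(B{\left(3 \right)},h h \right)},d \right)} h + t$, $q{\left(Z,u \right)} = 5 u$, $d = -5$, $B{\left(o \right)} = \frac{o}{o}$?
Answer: $- \frac{49786}{3} \approx -16595.0$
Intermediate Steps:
$B{\left(o \right)} = 1$
$P{\left(S,K \right)} = 4$ ($P{\left(S,K \right)} = -2 + 6 = 4$)
$t = - \frac{139}{3}$ ($t = \frac{1}{3} \left(-139\right) = - \frac{139}{3} \approx -46.333$)
$w{\left(h \right)} = - \frac{139}{3} - 25 h$ ($w{\left(h \right)} = 5 \left(-5\right) h - \frac{139}{3} = - 25 h - \frac{139}{3} = - \frac{139}{3} - 25 h$)
$w{\left(26 \right)} - 15899 = \left(- \frac{139}{3} - 650\right) - 15899 = - \frac{2089}{3} - 15899 = - \frac{49786}{3}$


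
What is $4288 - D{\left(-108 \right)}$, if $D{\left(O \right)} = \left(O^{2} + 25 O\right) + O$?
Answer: $-4568$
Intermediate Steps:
$D{\left(O \right)} = O^{2} + 26 O$
$4288 - D{\left(-108 \right)} = 4288 - - 108 \left(26 - 108\right) = 4288 - \left(-108\right) \left(-82\right) = 4288 - 8856 = -4568$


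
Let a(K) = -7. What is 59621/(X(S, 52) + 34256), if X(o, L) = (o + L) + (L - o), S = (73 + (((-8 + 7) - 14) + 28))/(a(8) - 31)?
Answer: 59621/34360 ≈ 1.7352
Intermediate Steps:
S = -43/19 (S = (73 + (((-8 + 7) - 14) + 28))/(-7 - 31) = (73 + ((-1 - 14) + 28))/(-38) = (73 + (-15 + 28))*(-1/38) = (73 + 13)*(-1/38) = 86*(-1/38) = -43/19 ≈ -2.2632)
X(o, L) = 2*L (X(o, L) = (L + o) + (L - o) = 2*L)
59621/(X(S, 52) + 34256) = 59621/(2*52 + 34256) = 59621/(104 + 34256) = 59621/34360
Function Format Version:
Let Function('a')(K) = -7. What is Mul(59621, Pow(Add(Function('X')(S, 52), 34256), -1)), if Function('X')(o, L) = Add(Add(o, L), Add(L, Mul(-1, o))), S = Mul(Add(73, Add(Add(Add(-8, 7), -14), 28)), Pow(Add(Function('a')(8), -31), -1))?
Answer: Rational(59621, 34360) ≈ 1.7352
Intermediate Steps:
S = Rational(-43, 19) (S = Mul(Add(73, Add(Add(Add(-8, 7), -14), 28)), Pow(Add(-7, -31), -1)) = Mul(Add(73, Add(Add(-1, -14), 28)), Pow(-38, -1)) = Mul(Add(73, Add(-15, 28)), Rational(-1, 38)) = Mul(Add(73, 13), Rational(-1, 38)) = Mul(86, Rational(-1, 38)) = Rational(-43, 19) ≈ -2.2632)
Function('X')(o, L) = Mul(2, L) (Function('X')(o, L) = Add(Add(L, o), Add(L, Mul(-1, o))) = Mul(2, L))
Mul(59621, Pow(Add(Function('X')(S, 52), 34256), -1)) = Mul(59621, Pow(Add(Mul(2, 52), 34256), -1)) = Mul(59621, Pow(Add(104, 34256), -1)) = Mul(59621, Pow(34360, -1)) = Mul(59621, Rational(1, 34360)) = Rational(59621, 34360)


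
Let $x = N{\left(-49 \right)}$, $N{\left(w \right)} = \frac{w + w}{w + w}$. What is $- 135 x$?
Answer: $-135$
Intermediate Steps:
$N{\left(w \right)} = 1$ ($N{\left(w \right)} = \frac{2 w}{2 w} = 2 w \frac{1}{2 w} = 1$)
$x = 1$
$- 135 x = \left(-135\right) 1 = -135$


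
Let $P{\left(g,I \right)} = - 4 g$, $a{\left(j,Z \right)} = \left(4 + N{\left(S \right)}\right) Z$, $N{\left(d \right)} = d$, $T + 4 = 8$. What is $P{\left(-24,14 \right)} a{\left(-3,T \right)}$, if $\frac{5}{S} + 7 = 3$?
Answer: $1056$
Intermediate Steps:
$T = 4$ ($T = -4 + 8 = 4$)
$S = - \frac{5}{4}$ ($S = \frac{5}{-7 + 3} = \frac{5}{-4} = 5 \left(- \frac{1}{4}\right) = - \frac{5}{4} \approx -1.25$)
$a{\left(j,Z \right)} = \frac{11 Z}{4}$ ($a{\left(j,Z \right)} = \left(4 - \frac{5}{4}\right) Z = \frac{11 Z}{4}$)
$P{\left(-24,14 \right)} a{\left(-3,T \right)} = \left(-4\right) \left(-24\right) \frac{11}{4} \cdot 4 = 96 \cdot 11 = 1056$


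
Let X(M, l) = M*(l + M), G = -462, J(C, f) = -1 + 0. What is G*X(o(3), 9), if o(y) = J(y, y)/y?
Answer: 4004/3 ≈ 1334.7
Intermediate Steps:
J(C, f) = -1
o(y) = -1/y
X(M, l) = M*(M + l)
G*X(o(3), 9) = -462*(-1/3)*(-1/3 + 9) = -462*(-1*⅓)*(-1*⅓ + 9) = -(-154)*(-⅓ + 9) = -(-154)*26/3 = -462*(-26/9) = 4004/3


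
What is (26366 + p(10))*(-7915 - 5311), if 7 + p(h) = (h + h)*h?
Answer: -351269334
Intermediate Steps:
p(h) = -7 + 2*h**2 (p(h) = -7 + (h + h)*h = -7 + (2*h)*h = -7 + 2*h**2)
(26366 + p(10))*(-7915 - 5311) = (26366 + (-7 + 2*10**2))*(-7915 - 5311) = (26366 + (-7 + 2*100))*(-13226) = (26366 + (-7 + 200))*(-13226) = (26366 + 193)*(-13226) = 26559*(-13226) = -351269334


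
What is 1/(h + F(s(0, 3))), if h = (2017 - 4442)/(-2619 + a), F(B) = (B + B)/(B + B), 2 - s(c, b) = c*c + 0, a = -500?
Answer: 3119/5544 ≈ 0.56259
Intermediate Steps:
s(c, b) = 2 - c² (s(c, b) = 2 - (c*c + 0) = 2 - (c² + 0) = 2 - c²)
F(B) = 1 (F(B) = (2*B)/((2*B)) = (2*B)*(1/(2*B)) = 1)
h = 2425/3119 (h = (2017 - 4442)/(-2619 - 500) = -2425/(-3119) = -2425*(-1/3119) = 2425/3119 ≈ 0.77749)
1/(h + F(s(0, 3))) = 1/(2425/3119 + 1) = 1/(5544/3119) = 3119/5544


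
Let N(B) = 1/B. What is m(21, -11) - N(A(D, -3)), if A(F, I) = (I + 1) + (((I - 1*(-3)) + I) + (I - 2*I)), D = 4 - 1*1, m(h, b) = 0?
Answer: ½ ≈ 0.50000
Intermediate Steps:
D = 3 (D = 4 - 1 = 3)
A(F, I) = 4 + 2*I (A(F, I) = (1 + I) + (((I + 3) + I) - I) = (1 + I) + (((3 + I) + I) - I) = (1 + I) + ((3 + 2*I) - I) = (1 + I) + (3 + I) = 4 + 2*I)
m(21, -11) - N(A(D, -3)) = 0 - 1/(4 + 2*(-3)) = 0 - 1/(4 - 6) = 0 - 1/(-2) = 0 - 1*(-½) = 0 + ½ = ½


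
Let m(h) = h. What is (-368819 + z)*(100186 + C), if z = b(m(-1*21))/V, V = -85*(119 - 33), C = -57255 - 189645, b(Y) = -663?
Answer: 11633842953767/215 ≈ 5.4111e+10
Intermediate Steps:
C = -246900
V = -7310 (V = -85*86 = -7310)
z = 39/430 (z = -663/(-7310) = -663*(-1/7310) = 39/430 ≈ 0.090698)
(-368819 + z)*(100186 + C) = (-368819 + 39/430)*(100186 - 246900) = -158592131/430*(-146714) = 11633842953767/215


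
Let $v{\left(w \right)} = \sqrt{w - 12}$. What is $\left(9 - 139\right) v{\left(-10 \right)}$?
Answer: $- 130 i \sqrt{22} \approx - 609.75 i$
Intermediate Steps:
$v{\left(w \right)} = \sqrt{-12 + w}$
$\left(9 - 139\right) v{\left(-10 \right)} = \left(9 - 139\right) \sqrt{-12 - 10} = - 130 \sqrt{-22} = - 130 i \sqrt{22}$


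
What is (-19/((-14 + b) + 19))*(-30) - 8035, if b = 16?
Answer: -56055/7 ≈ -8007.9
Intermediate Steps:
(-19/((-14 + b) + 19))*(-30) - 8035 = (-19/((-14 + 16) + 19))*(-30) - 8035 = (-19/(2 + 19))*(-30) - 8035 = (-19/21)*(-30) - 8035 = ((1/21)*(-19))*(-30) - 8035 = -19/21*(-30) - 8035 = 190/7 - 8035 = -56055/7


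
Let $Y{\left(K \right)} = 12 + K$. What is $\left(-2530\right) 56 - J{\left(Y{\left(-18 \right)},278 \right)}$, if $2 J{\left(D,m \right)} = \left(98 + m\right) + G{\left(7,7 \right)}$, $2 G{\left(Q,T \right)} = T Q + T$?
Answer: $-141882$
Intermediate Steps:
$G{\left(Q,T \right)} = \frac{T}{2} + \frac{Q T}{2}$ ($G{\left(Q,T \right)} = \frac{T Q + T}{2} = \frac{Q T + T}{2} = \frac{T + Q T}{2} = \frac{T}{2} + \frac{Q T}{2}$)
$J{\left(D,m \right)} = 63 + \frac{m}{2}$ ($J{\left(D,m \right)} = \frac{\left(98 + m\right) + \frac{1}{2} \cdot 7 \left(1 + 7\right)}{2} = \frac{\left(98 + m\right) + \frac{1}{2} \cdot 7 \cdot 8}{2} = \frac{\left(98 + m\right) + 28}{2} = \frac{126 + m}{2} = 63 + \frac{m}{2}$)
$\left(-2530\right) 56 - J{\left(Y{\left(-18 \right)},278 \right)} = \left(-2530\right) 56 - \left(63 + \frac{1}{2} \cdot 278\right) = -141680 - \left(63 + 139\right) = -141680 - 202 = -141882$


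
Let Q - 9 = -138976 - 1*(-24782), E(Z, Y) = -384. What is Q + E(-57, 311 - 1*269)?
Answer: -114569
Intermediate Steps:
Q = -114185 (Q = 9 + (-138976 - 1*(-24782)) = 9 + (-138976 + 24782) = 9 - 114194 = -114185)
Q + E(-57, 311 - 1*269) = -114185 - 384 = -114569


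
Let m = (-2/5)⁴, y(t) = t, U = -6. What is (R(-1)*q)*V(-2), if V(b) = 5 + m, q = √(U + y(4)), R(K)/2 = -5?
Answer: -6282*I*√2/125 ≈ -71.073*I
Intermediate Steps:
R(K) = -10 (R(K) = 2*(-5) = -10)
q = I*√2 (q = √(-6 + 4) = √(-2) = I*√2 ≈ 1.4142*I)
m = 16/625 (m = (-2*⅕)⁴ = (-⅖)⁴ = 16/625 ≈ 0.025600)
V(b) = 3141/625 (V(b) = 5 + 16/625 = 3141/625)
(R(-1)*q)*V(-2) = -10*I*√2*(3141/625) = -6282*I*√2/125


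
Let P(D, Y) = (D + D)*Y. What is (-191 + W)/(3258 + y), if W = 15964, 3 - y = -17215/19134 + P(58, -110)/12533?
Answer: 3782466694206/782468647577 ≈ 4.8340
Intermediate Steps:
P(D, Y) = 2*D*Y (P(D, Y) = (2*D)*Y = 2*D*Y)
y = 1179324701/239806422 (y = 3 - (-17215/19134 + (2*58*(-110))/12533) = 3 - (-17215*1/19134 - 12760*1/12533) = 3 - (-17215/19134 - 12760/12533) = 3 - 1*(-459905435/239806422) = 3 + 459905435/239806422 = 1179324701/239806422 ≈ 4.9178)
(-191 + W)/(3258 + y) = (-191 + 15964)/(3258 + 1179324701/239806422) = 15773/(782468647577/239806422) = 15773*(239806422/782468647577) = 3782466694206/782468647577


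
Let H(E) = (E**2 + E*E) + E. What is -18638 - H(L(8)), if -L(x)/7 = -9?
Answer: -26639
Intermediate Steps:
L(x) = 63 (L(x) = -7*(-9) = 63)
H(E) = E + 2*E**2 (H(E) = (E**2 + E**2) + E = 2*E**2 + E = E + 2*E**2)
-18638 - H(L(8)) = -18638 - 63*(1 + 2*63) = -18638 - 63*(1 + 126) = -18638 - 63*127 = -18638 - 1*8001 = -18638 - 8001 = -26639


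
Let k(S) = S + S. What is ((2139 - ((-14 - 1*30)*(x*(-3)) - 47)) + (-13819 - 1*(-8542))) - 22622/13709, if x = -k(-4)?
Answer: -56873845/13709 ≈ -4148.6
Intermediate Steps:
k(S) = 2*S
x = 8 (x = -2*(-4) = -1*(-8) = 8)
((2139 - ((-14 - 1*30)*(x*(-3)) - 47)) + (-13819 - 1*(-8542))) - 22622/13709 = ((2139 - ((-14 - 1*30)*(8*(-3)) - 47)) + (-13819 - 1*(-8542))) - 22622/13709 = ((2139 - ((-14 - 30)*(-24) - 47)) + (-13819 + 8542)) - 22622*1/13709 = ((2139 - (-44*(-24) - 47)) - 5277) - 22622/13709 = ((2139 - (1056 - 47)) - 5277) - 22622/13709 = ((2139 - 1*1009) - 5277) - 22622/13709 = ((2139 - 1009) - 5277) - 22622/13709 = (1130 - 5277) - 22622/13709 = -4147 - 22622/13709 = -56873845/13709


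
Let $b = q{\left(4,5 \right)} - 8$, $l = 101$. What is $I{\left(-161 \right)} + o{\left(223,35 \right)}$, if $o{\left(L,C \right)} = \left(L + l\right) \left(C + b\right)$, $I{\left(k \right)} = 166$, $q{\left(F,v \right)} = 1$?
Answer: $9238$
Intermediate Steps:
$b = -7$ ($b = 1 - 8 = -7$)
$o{\left(L,C \right)} = \left(-7 + C\right) \left(101 + L\right)$ ($o{\left(L,C \right)} = \left(L + 101\right) \left(C - 7\right) = \left(101 + L\right) \left(-7 + C\right) = \left(-7 + C\right) \left(101 + L\right)$)
$I{\left(-161 \right)} + o{\left(223,35 \right)} = 166 + \left(-707 - 1561 + 101 \cdot 35 + 35 \cdot 223\right) = 166 + \left(-707 - 1561 + 3535 + 7805\right) = 166 + 9072 = 9238$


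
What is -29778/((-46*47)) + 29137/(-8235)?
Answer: 91113818/8902035 ≈ 10.235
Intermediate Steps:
-29778/((-46*47)) + 29137/(-8235) = -29778/(-2162) + 29137*(-1/8235) = -29778*(-1/2162) - 29137/8235 = 14889/1081 - 29137/8235 = 91113818/8902035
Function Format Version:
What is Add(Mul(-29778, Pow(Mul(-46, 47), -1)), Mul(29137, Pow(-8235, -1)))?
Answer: Rational(91113818, 8902035) ≈ 10.235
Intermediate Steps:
Add(Mul(-29778, Pow(Mul(-46, 47), -1)), Mul(29137, Pow(-8235, -1))) = Add(Mul(-29778, Pow(-2162, -1)), Mul(29137, Rational(-1, 8235))) = Add(Mul(-29778, Rational(-1, 2162)), Rational(-29137, 8235)) = Add(Rational(14889, 1081), Rational(-29137, 8235)) = Rational(91113818, 8902035)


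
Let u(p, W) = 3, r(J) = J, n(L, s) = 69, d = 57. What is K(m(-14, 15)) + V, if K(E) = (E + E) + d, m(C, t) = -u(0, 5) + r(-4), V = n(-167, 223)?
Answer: 112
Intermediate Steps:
V = 69
m(C, t) = -7 (m(C, t) = -1*3 - 4 = -3 - 4 = -7)
K(E) = 57 + 2*E (K(E) = (E + E) + 57 = 2*E + 57 = 57 + 2*E)
K(m(-14, 15)) + V = (57 + 2*(-7)) + 69 = (57 - 14) + 69 = 43 + 69 = 112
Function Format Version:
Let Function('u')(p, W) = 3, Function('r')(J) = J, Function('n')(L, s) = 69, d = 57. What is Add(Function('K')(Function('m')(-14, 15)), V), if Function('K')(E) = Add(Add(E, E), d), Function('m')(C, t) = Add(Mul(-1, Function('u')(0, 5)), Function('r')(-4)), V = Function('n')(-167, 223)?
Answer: 112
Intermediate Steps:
V = 69
Function('m')(C, t) = -7 (Function('m')(C, t) = Add(Mul(-1, 3), -4) = Add(-3, -4) = -7)
Function('K')(E) = Add(57, Mul(2, E)) (Function('K')(E) = Add(Add(E, E), 57) = Add(Mul(2, E), 57) = Add(57, Mul(2, E)))
Add(Function('K')(Function('m')(-14, 15)), V) = Add(Add(57, Mul(2, -7)), 69) = Add(Add(57, -14), 69) = Add(43, 69) = 112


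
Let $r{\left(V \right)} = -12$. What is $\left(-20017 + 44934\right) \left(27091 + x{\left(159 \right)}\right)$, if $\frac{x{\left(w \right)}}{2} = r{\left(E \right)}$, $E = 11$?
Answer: $674428439$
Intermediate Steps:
$x{\left(w \right)} = -24$ ($x{\left(w \right)} = 2 \left(-12\right) = -24$)
$\left(-20017 + 44934\right) \left(27091 + x{\left(159 \right)}\right) = \left(-20017 + 44934\right) \left(27091 - 24\right) = 24917 \cdot 27067 = 674428439$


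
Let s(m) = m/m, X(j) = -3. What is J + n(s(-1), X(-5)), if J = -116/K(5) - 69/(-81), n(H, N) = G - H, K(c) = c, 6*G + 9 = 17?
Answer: -2972/135 ≈ -22.015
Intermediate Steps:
G = 4/3 (G = -3/2 + (1/6)*17 = -3/2 + 17/6 = 4/3 ≈ 1.3333)
s(m) = 1
n(H, N) = 4/3 - H
J = -3017/135 (J = -116/5 - 69/(-81) = -116*1/5 - 69*(-1/81) = -116/5 + 23/27 = -3017/135 ≈ -22.348)
J + n(s(-1), X(-5)) = -3017/135 + (4/3 - 1*1) = -3017/135 + (4/3 - 1) = -3017/135 + 1/3 = -2972/135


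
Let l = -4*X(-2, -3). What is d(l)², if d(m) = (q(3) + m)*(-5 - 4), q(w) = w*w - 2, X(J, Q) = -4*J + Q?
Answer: 13689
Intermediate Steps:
X(J, Q) = Q - 4*J
q(w) = -2 + w² (q(w) = w² - 2 = -2 + w²)
l = -20 (l = -4*(-3 - 4*(-2)) = -4*(-3 + 8) = -4*5 = -20)
d(m) = -63 - 9*m (d(m) = ((-2 + 3²) + m)*(-5 - 4) = ((-2 + 9) + m)*(-9) = (7 + m)*(-9) = -63 - 9*m)
d(l)² = (-63 - 9*(-20))² = (-63 + 180)² = 117² = 13689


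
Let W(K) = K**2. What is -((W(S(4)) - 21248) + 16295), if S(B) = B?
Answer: 4937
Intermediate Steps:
-((W(S(4)) - 21248) + 16295) = -((4**2 - 21248) + 16295) = -((16 - 21248) + 16295) = -(-21232 + 16295) = -1*(-4937) = 4937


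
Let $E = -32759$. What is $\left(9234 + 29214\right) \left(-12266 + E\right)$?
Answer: $-1731121200$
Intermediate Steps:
$\left(9234 + 29214\right) \left(-12266 + E\right) = \left(9234 + 29214\right) \left(-12266 - 32759\right) = 38448 \left(-45025\right) = -1731121200$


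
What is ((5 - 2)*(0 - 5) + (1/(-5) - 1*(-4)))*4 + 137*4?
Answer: 2516/5 ≈ 503.20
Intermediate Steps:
((5 - 2)*(0 - 5) + (1/(-5) - 1*(-4)))*4 + 137*4 = (3*(-5) + (-⅕ + 4))*4 + 548 = (-15 + 19/5)*4 + 548 = -56/5*4 + 548 = -224/5 + 548 = 2516/5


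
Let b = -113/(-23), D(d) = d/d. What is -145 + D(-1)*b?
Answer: -3222/23 ≈ -140.09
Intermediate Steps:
D(d) = 1
b = 113/23 (b = -113*(-1/23) = 113/23 ≈ 4.9130)
-145 + D(-1)*b = -145 + 1*(113/23) = -145 + 113/23 = -3222/23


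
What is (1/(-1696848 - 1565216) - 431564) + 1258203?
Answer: 2696549322895/3262064 ≈ 8.2664e+5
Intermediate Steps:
(1/(-1696848 - 1565216) - 431564) + 1258203 = (1/(-3262064) - 431564) + 1258203 = (-1/3262064 - 431564) + 1258203 = -1407789388097/3262064 + 1258203 = 2696549322895/3262064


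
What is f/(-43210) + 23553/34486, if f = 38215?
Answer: -15007868/74507003 ≈ -0.20143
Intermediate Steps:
f/(-43210) + 23553/34486 = 38215/(-43210) + 23553/34486 = 38215*(-1/43210) + 23553*(1/34486) = -7643/8642 + 23553/34486 = -15007868/74507003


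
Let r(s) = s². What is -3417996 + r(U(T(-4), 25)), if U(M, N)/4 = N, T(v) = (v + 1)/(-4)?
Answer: -3407996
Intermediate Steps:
T(v) = -¼ - v/4 (T(v) = (1 + v)*(-¼) = -¼ - v/4)
U(M, N) = 4*N
-3417996 + r(U(T(-4), 25)) = -3417996 + (4*25)² = -3417996 + 100² = -3417996 + 10000 = -3407996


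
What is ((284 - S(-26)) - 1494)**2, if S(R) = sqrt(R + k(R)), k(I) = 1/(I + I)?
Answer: (31460 + I*sqrt(17589))**2/676 ≈ 1.4641e+6 + 12344.0*I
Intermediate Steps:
k(I) = 1/(2*I)
S(R) = sqrt(R + 1/(2*R))
((284 - S(-26)) - 1494)**2 = ((284 - sqrt(2/(-26) + 4*(-26))/2) - 1494)**2 = ((284 - sqrt(2*(-1/26) - 104)/2) - 1494)**2 = ((284 - sqrt(-1/13 - 104)/2) - 1494)**2 = ((284 - sqrt(-1353/13)/2) - 1494)**2 = ((284 - I*sqrt(17589)/13/2) - 1494)**2 = ((284 - I*sqrt(17589)/26) - 1494)**2 = (-1210 - I*sqrt(17589)/26)**2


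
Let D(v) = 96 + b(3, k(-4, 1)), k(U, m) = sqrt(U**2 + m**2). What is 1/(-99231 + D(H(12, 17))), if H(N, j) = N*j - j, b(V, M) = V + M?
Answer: -99132/9827153407 - sqrt(17)/9827153407 ≈ -1.0088e-5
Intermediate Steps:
b(V, M) = M + V
H(N, j) = -j + N*j
D(v) = 99 + sqrt(17) (D(v) = 96 + (sqrt((-4)**2 + 1**2) + 3) = 96 + (sqrt(16 + 1) + 3) = 96 + (sqrt(17) + 3) = 96 + (3 + sqrt(17)) = 99 + sqrt(17))
1/(-99231 + D(H(12, 17))) = 1/(-99231 + (99 + sqrt(17))) = 1/(-99132 + sqrt(17))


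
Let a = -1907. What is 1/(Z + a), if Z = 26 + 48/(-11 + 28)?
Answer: -17/31929 ≈ -0.00053243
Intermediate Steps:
Z = 490/17 (Z = 26 + 48/17 = 490/17 ≈ 28.824)
1/(Z + a) = 1/(490/17 - 1907) = 1/(-31929/17) = -17/31929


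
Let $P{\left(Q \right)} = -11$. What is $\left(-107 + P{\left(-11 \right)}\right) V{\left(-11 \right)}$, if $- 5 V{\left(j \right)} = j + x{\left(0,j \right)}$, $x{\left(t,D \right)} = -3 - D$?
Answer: $- \frac{354}{5} \approx -70.8$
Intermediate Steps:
$V{\left(j \right)} = \frac{3}{5}$ ($V{\left(j \right)} = - \frac{j - \left(3 + j\right)}{5} = \left(- \frac{1}{5}\right) \left(-3\right) = \frac{3}{5}$)
$\left(-107 + P{\left(-11 \right)}\right) V{\left(-11 \right)} = \left(-107 - 11\right) \frac{3}{5} = \left(-118\right) \frac{3}{5} = - \frac{354}{5}$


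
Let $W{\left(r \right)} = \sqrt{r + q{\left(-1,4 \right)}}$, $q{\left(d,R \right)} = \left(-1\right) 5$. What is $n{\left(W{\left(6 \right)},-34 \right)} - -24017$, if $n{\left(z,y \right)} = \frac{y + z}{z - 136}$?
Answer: $\frac{1080776}{45} \approx 24017.0$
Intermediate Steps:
$q{\left(d,R \right)} = -5$
$W{\left(r \right)} = \sqrt{-5 + r}$ ($W{\left(r \right)} = \sqrt{r - 5} = \sqrt{-5 + r}$)
$n{\left(z,y \right)} = \frac{y + z}{-136 + z}$
$n{\left(W{\left(6 \right)},-34 \right)} - -24017 = \frac{-34 + \sqrt{-5 + 6}}{-136 + \sqrt{-5 + 6}} - -24017 = \frac{-34 + \sqrt{1}}{-136 + \sqrt{1}} + 24017 = \frac{-34 + 1}{-136 + 1} + 24017 = \frac{1}{-135} \left(-33\right) + 24017 = \left(- \frac{1}{135}\right) \left(-33\right) + 24017 = \frac{11}{45} + 24017 = \frac{1080776}{45}$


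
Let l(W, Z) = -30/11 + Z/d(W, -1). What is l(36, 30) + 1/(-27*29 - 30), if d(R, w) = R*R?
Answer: -1741967/643896 ≈ -2.7054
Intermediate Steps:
d(R, w) = R**2
l(W, Z) = -30/11 + Z/W**2 (l(W, Z) = -30/11 + Z/(W**2) = -30*1/11 + Z/W**2 = -30/11 + Z/W**2)
l(36, 30) + 1/(-27*29 - 30) = (-30/11 + 30/36**2) + 1/(-27*29 - 30) = (-30/11 + 30*(1/1296)) + 1/(-783 - 30) = (-30/11 + 5/216) + 1/(-813) = -6425/2376 - 1/813 = -1741967/643896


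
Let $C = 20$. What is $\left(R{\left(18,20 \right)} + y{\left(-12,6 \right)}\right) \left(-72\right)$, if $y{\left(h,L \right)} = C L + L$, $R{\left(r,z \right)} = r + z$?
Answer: $-11808$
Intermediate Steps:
$y{\left(h,L \right)} = 21 L$ ($y{\left(h,L \right)} = 20 L + L = 21 L$)
$\left(R{\left(18,20 \right)} + y{\left(-12,6 \right)}\right) \left(-72\right) = \left(\left(18 + 20\right) + 21 \cdot 6\right) \left(-72\right) = \left(38 + 126\right) \left(-72\right) = 164 \left(-72\right) = -11808$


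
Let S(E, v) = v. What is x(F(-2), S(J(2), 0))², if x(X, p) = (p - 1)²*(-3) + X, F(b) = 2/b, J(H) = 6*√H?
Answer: 16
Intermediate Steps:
x(X, p) = X - 3*(-1 + p)² (x(X, p) = (-1 + p)²*(-3) + X = -3*(-1 + p)² + X = X - 3*(-1 + p)²)
x(F(-2), S(J(2), 0))² = (2/(-2) - 3*(-1 + 0)²)² = (2*(-½) - 3*(-1)²)² = (-1 - 3*1)² = (-1 - 3)² = (-4)² = 16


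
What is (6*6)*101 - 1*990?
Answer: 2646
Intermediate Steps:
(6*6)*101 - 1*990 = 36*101 - 990 = 3636 - 990 = 2646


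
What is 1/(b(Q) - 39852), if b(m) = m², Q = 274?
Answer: 1/35224 ≈ 2.8390e-5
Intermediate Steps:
1/(b(Q) - 39852) = 1/(274² - 39852) = 1/(75076 - 39852) = 1/35224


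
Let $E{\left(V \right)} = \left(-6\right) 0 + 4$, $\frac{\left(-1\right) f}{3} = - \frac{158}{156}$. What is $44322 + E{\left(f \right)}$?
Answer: $44326$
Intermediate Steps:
$f = \frac{79}{26}$ ($f = - 3 \left(- \frac{158}{156}\right) = - 3 \left(\left(-1\right) \frac{79}{78}\right) = \left(-3\right) \left(- \frac{79}{78}\right) = \frac{79}{26} \approx 3.0385$)
$E{\left(V \right)} = 4$ ($E{\left(V \right)} = 0 + 4 = 4$)
$44322 + E{\left(f \right)} = 44322 + 4 = 44326$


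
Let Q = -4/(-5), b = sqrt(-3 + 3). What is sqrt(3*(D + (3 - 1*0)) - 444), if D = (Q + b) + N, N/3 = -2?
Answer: I*sqrt(11265)/5 ≈ 21.227*I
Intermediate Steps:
b = 0 (b = sqrt(0) = 0)
N = -6 (N = 3*(-2) = -6)
Q = 4/5 (Q = -4*(-1/5) = 4/5 ≈ 0.80000)
D = -26/5 (D = (4/5 + 0) - 6 = 4/5 - 6 = -26/5 ≈ -5.2000)
sqrt(3*(D + (3 - 1*0)) - 444) = sqrt(3*(-26/5 + (3 - 1*0)) - 444) = sqrt(3*(-26/5 + (3 + 0)) - 444) = sqrt(3*(-26/5 + 3) - 444) = sqrt(3*(-11/5) - 444) = sqrt(-33/5 - 444) = sqrt(-2253/5) = I*sqrt(11265)/5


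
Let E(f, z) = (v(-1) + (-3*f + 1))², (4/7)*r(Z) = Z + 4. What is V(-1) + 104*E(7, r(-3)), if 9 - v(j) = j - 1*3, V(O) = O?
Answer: 5095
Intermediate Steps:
v(j) = 12 - j (v(j) = 9 - (j - 1*3) = 9 - (j - 3) = 9 - (-3 + j) = 9 + (3 - j) = 12 - j)
r(Z) = 7 + 7*Z/4 (r(Z) = 7*(Z + 4)/4 = 7*(4 + Z)/4 = 7 + 7*Z/4)
E(f, z) = (14 - 3*f)² (E(f, z) = ((12 - 1*(-1)) + (-3*f + 1))² = ((12 + 1) + (1 - 3*f))² = (13 + (1 - 3*f))² = (14 - 3*f)²)
V(-1) + 104*E(7, r(-3)) = -1 + 104*(-14 + 3*7)² = -1 + 104*(-14 + 21)² = -1 + 104*7² = -1 + 104*49 = -1 + 5096 = 5095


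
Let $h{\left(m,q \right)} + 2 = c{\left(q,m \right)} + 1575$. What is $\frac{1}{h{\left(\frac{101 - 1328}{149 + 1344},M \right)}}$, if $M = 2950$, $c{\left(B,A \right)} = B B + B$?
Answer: $\frac{1}{8707023} \approx 1.1485 \cdot 10^{-7}$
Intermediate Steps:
$c{\left(B,A \right)} = B + B^{2}$ ($c{\left(B,A \right)} = B^{2} + B = B + B^{2}$)
$h{\left(m,q \right)} = 1573 + q \left(1 + q\right)$ ($h{\left(m,q \right)} = -2 + \left(q \left(1 + q\right) + 1575\right) = -2 + \left(1575 + q \left(1 + q\right)\right) = 1573 + q \left(1 + q\right)$)
$\frac{1}{h{\left(\frac{101 - 1328}{149 + 1344},M \right)}} = \frac{1}{1573 + 2950 \left(1 + 2950\right)} = \frac{1}{1573 + 2950 \cdot 2951} = \frac{1}{1573 + 8705450} = \frac{1}{8707023}$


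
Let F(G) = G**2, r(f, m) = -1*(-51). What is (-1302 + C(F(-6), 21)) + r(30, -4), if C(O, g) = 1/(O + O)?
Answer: -90071/72 ≈ -1251.0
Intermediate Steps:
r(f, m) = 51
C(O, g) = 1/(2*O)
(-1302 + C(F(-6), 21)) + r(30, -4) = (-1302 + 1/(2*((-6)**2))) + 51 = (-1302 + (1/2)/36) + 51 = (-1302 + (1/2)*(1/36)) + 51 = (-1302 + 1/72) + 51 = -93743/72 + 51 = -90071/72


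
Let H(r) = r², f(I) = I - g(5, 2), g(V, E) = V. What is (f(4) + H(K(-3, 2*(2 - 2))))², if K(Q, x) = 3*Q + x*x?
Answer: 6400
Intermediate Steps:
f(I) = -5 + I (f(I) = I - 1*5 = I - 5 = -5 + I)
K(Q, x) = x² + 3*Q (K(Q, x) = 3*Q + x² = x² + 3*Q)
(f(4) + H(K(-3, 2*(2 - 2))))² = ((-5 + 4) + ((2*(2 - 2))² + 3*(-3))²)² = (-1 + ((2*0)² - 9)²)² = (-1 + (0² - 9)²)² = (-1 + (0 - 9)²)² = (-1 + (-9)²)² = (-1 + 81)² = 80² = 6400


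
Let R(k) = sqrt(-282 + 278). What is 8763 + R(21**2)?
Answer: 8763 + 2*I ≈ 8763.0 + 2.0*I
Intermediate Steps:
R(k) = 2*I (R(k) = sqrt(-4) = 2*I)
8763 + R(21**2) = 8763 + 2*I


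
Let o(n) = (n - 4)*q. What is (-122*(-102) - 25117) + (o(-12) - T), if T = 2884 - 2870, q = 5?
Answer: -12767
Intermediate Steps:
o(n) = -20 + 5*n (o(n) = (n - 4)*5 = (-4 + n)*5 = -20 + 5*n)
T = 14
(-122*(-102) - 25117) + (o(-12) - T) = (-122*(-102) - 25117) + ((-20 + 5*(-12)) - 1*14) = (12444 - 25117) + ((-20 - 60) - 14) = -12673 + (-80 - 14) = -12673 - 94 = -12767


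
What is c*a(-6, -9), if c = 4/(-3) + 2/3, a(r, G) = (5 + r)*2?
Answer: 4/3 ≈ 1.3333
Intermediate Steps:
a(r, G) = 10 + 2*r
c = -2/3 (c = 4*(-1/3) + 2*(1/3) = -4/3 + 2/3 = -2/3 ≈ -0.66667)
c*a(-6, -9) = -2*(10 + 2*(-6))/3 = -2*(10 - 12)/3 = -2/3*(-2) = 4/3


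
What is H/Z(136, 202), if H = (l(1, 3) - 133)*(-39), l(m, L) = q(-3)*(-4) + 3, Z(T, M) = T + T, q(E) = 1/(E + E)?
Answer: 1261/68 ≈ 18.544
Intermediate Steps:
q(E) = 1/(2*E)
Z(T, M) = 2*T
l(m, L) = 11/3 (l(m, L) = ((1/2)/(-3))*(-4) + 3 = ((1/2)*(-1/3))*(-4) + 3 = -1/6*(-4) + 3 = 2/3 + 3 = 11/3)
H = 5044 (H = (11/3 - 133)*(-39) = -388/3*(-39) = 5044)
H/Z(136, 202) = 5044/((2*136)) = 5044/272 = 5044*(1/272) = 1261/68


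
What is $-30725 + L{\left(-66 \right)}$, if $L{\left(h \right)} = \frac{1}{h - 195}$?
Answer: $- \frac{8019226}{261} \approx -30725.0$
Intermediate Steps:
$L{\left(h \right)} = \frac{1}{-195 + h}$
$-30725 + L{\left(-66 \right)} = -30725 + \frac{1}{-195 - 66} = -30725 + \frac{1}{-261} = -30725 - \frac{1}{261} = - \frac{8019226}{261}$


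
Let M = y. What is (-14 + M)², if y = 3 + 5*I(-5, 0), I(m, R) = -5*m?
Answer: 12996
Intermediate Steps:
y = 128 (y = 3 + 5*(-5*(-5)) = 3 + 5*25 = 3 + 125 = 128)
M = 128
(-14 + M)² = (-14 + 128)² = 114² = 12996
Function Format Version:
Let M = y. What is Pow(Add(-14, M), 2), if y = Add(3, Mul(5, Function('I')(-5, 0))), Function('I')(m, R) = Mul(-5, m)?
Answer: 12996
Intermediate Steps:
y = 128 (y = Add(3, Mul(5, Mul(-5, -5))) = Add(3, Mul(5, 25)) = Add(3, 125) = 128)
M = 128
Pow(Add(-14, M), 2) = Pow(Add(-14, 128), 2) = Pow(114, 2) = 12996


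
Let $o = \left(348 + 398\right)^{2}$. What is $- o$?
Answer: $-556516$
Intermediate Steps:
$o = 556516$ ($o = 746^{2} = 556516$)
$- o = \left(-1\right) 556516 = -556516$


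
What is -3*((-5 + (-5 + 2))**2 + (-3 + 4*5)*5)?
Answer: -447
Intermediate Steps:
-3*((-5 + (-5 + 2))**2 + (-3 + 4*5)*5) = -3*((-5 - 3)**2 + (-3 + 20)*5) = -3*((-8)**2 + 17*5) = -3*(64 + 85) = -3*149 = -447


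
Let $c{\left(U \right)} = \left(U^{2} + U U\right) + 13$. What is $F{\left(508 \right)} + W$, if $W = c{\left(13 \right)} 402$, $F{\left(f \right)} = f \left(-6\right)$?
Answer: $138054$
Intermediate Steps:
$F{\left(f \right)} = - 6 f$
$c{\left(U \right)} = 13 + 2 U^{2}$ ($c{\left(U \right)} = \left(U^{2} + U^{2}\right) + 13 = 2 U^{2} + 13 = 13 + 2 U^{2}$)
$W = 141102$ ($W = \left(13 + 2 \cdot 13^{2}\right) 402 = \left(13 + 2 \cdot 169\right) 402 = \left(13 + 338\right) 402 = 351 \cdot 402 = 141102$)
$F{\left(508 \right)} + W = \left(-6\right) 508 + 141102 = -3048 + 141102 = 138054$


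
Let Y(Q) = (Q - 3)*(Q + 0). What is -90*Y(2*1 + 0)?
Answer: 180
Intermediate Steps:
Y(Q) = Q*(-3 + Q) (Y(Q) = (-3 + Q)*Q = Q*(-3 + Q))
-90*Y(2*1 + 0) = -90*(2*1 + 0)*(-3 + (2*1 + 0)) = -90*(2 + 0)*(-3 + (2 + 0)) = -180*(-3 + 2) = -180*(-1) = -90*(-2) = 180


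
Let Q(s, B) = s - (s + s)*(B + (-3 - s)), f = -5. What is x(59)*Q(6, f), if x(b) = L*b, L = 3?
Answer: 30798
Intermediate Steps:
x(b) = 3*b
Q(s, B) = s - 2*s*(-3 + B - s)
x(59)*Q(6, f) = (3*59)*(6*(7 - 2*(-5) + 2*6)) = 177*(6*(7 + 10 + 12)) = 177*(6*29) = 177*174 = 30798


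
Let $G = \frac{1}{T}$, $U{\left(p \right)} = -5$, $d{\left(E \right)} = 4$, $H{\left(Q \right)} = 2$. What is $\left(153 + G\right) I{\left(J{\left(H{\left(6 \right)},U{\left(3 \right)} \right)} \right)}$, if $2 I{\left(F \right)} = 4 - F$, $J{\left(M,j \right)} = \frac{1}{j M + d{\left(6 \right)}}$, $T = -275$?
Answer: $\frac{21037}{66} \approx 318.74$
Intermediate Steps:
$G = - \frac{1}{275}$ ($G = \frac{1}{-275} = - \frac{1}{275} \approx -0.0036364$)
$J{\left(M,j \right)} = \frac{1}{4 + M j}$ ($J{\left(M,j \right)} = \frac{1}{j M + 4} = \frac{1}{M j + 4} = \frac{1}{4 + M j}$)
$I{\left(F \right)} = 2 - \frac{F}{2}$ ($I{\left(F \right)} = \frac{4 - F}{2} = 2 - \frac{F}{2}$)
$\left(153 + G\right) I{\left(J{\left(H{\left(6 \right)},U{\left(3 \right)} \right)} \right)} = \left(153 - \frac{1}{275}\right) \left(2 - \frac{1}{2 \left(4 + 2 \left(-5\right)\right)}\right) = \frac{42074 \left(2 - \frac{1}{2 \left(4 - 10\right)}\right)}{275} = \frac{42074 \left(2 - \frac{1}{2 \left(-6\right)}\right)}{275} = \frac{42074 \left(2 - - \frac{1}{12}\right)}{275} = \frac{42074 \left(2 + \frac{1}{12}\right)}{275} = \frac{42074}{275} \cdot \frac{25}{12} = \frac{21037}{66}$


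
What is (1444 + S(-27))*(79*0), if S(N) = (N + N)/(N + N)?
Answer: 0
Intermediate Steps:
S(N) = 1 (S(N) = (2*N)/((2*N)) = (2*N)*(1/(2*N)) = 1)
(1444 + S(-27))*(79*0) = (1444 + 1)*(79*0) = 1445*0 = 0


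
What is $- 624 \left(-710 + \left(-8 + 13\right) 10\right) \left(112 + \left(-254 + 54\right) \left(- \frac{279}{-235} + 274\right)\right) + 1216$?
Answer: $- \frac{1063163255488}{47} \approx -2.2621 \cdot 10^{10}$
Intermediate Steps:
$- 624 \left(-710 + \left(-8 + 13\right) 10\right) \left(112 + \left(-254 + 54\right) \left(- \frac{279}{-235} + 274\right)\right) + 1216 = - 624 \left(-710 + 5 \cdot 10\right) \left(112 - 200 \left(\left(-279\right) \left(- \frac{1}{235}\right) + 274\right)\right) + 1216 = - 624 \left(-710 + 50\right) \left(112 - 200 \left(\frac{279}{235} + 274\right)\right) + 1216 = - 624 \left(- 660 \left(112 - \frac{2586760}{47}\right)\right) + 1216 = - 624 \left(\left(-660\right) \left(- \frac{2581496}{47}\right)\right) + 1216 = \left(-624\right) \frac{1703787360}{47} + 1216 = - \frac{1063163312640}{47} + 1216 = - \frac{1063163255488}{47}$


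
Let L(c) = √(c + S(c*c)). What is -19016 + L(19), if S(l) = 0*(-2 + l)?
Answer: -19016 + √19 ≈ -19012.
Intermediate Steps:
S(l) = 0
L(c) = √c (L(c) = √(c + 0) = √c)
-19016 + L(19) = -19016 + √19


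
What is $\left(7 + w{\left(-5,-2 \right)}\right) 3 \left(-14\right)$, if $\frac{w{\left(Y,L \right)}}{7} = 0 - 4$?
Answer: $882$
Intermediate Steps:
$w{\left(Y,L \right)} = -28$ ($w{\left(Y,L \right)} = 7 \left(0 - 4\right) = 7 \left(-4\right) = -28$)
$\left(7 + w{\left(-5,-2 \right)}\right) 3 \left(-14\right) = \left(7 - 28\right) 3 \left(-14\right) = \left(-21\right) 3 \left(-14\right) = \left(-63\right) \left(-14\right) = 882$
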